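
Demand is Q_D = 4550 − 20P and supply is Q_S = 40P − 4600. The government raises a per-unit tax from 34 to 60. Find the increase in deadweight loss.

16293.33

In inverse form: demand P = 227.5 − 0.05Q, supply P = 115 + 0.025Q.
Competitive equilibrium: 227.5 − 0.05Q = 115 + 0.025Q → Q* = 1500, P* = 152.5.
For a per-unit tax t: ΔQ = t/0.075, so DWL = ½·t·(t/0.075) = t²/0.15.
At t = 34: DWL = 7706.667. At t = 60: DWL = 24000.
Increase = 24000 − 7706.667 = 16293.33.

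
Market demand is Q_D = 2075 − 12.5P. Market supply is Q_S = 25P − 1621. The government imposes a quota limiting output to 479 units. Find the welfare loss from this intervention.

7949.76

In inverse form: demand P = 166 − 0.08Q, supply P = 64.84 + 0.04Q.
Competitive equilibrium: 166 − 0.08Q = 64.84 + 0.04Q → Q* = 843, P* = 98.56.
At Q = 479: demand price = 166 − 0.08·479 = 127.68; supply price = 64.84 + 0.04·479 = 84.
ΔQ = 843 − 479 = 364; wedge = 127.68 − 84 = 43.68.
DWL = ½ × 364 × 43.68 = 7949.76.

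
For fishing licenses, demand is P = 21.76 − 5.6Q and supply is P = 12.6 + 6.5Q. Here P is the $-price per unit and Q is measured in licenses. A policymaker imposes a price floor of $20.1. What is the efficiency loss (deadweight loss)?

Competitive equilibrium: 21.76 − 5.6Q = 12.6 + 6.5Q → Q* = 0.757, P* = 17.5207.
At the floor P = 20.1, quantity demanded = (21.76 − 20.1)/5.6 = 0.2964.
Sellers' marginal cost at Q' = 0.2964: 12.6 + 6.5·0.2964 = 14.5266.
ΔQ = 0.757 − 0.2964 = 0.4606; wedge = 20.1 − 14.5266 = 5.5734.
DWL = ½ × 0.4606 × 5.5734 = $1.28.

$1.28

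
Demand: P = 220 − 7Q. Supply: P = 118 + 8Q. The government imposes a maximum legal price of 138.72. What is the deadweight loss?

132.93

Competitive equilibrium: 220 − 7Q = 118 + 8Q → Q* = 6.8, P* = 172.4.
At the ceiling P = 138.72, quantity supplied = (138.72 − 118)/8 = 2.59.
Willingness to pay at Q' = 2.59: 220 − 7·2.59 = 201.87.
ΔQ = 6.8 − 2.59 = 4.21; wedge = 201.87 − 138.72 = 63.15.
Deadweight loss = ½ × 4.21 × 63.15 = 132.93.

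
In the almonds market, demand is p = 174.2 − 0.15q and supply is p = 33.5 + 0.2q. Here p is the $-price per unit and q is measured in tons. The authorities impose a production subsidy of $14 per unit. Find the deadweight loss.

Competitive equilibrium: 174.2 − 0.15q = 33.5 + 0.2q → q* = 402, p* = 113.9.
The subsidy lowers effective supply by 14: p = 19.5 + 0.2q.
New quantity: 174.2 − 0.15q = 19.5 + 0.2q → q' = 442.
Overproduction Δq = 442 − 402 = 40; wedge = subsidy = 14.
Deadweight loss = ½ × 40 × 14 = $280.

$280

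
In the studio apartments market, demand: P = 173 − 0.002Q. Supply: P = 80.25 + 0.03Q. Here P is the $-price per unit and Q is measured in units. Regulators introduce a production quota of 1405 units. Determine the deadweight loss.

Competitive equilibrium: 173 − 0.002Q = 80.25 + 0.03Q → Q* = 2898.4375, P* = 167.2031.
At Q = 1405: demand price = 173 − 0.002·1405 = 170.19; supply price = 80.25 + 0.03·1405 = 122.4.
ΔQ = 2898.4375 − 1405 = 1493.4375; wedge = 170.19 − 122.4 = 47.79.
Deadweight loss = ½ × 1493.4375 × 47.79 = $35685.69.

$35685.69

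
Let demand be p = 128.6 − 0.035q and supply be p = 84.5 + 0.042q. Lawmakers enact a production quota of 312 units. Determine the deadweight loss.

2617.18

Competitive equilibrium: 128.6 − 0.035q = 84.5 + 0.042q → q* = 572.7273, p* = 108.5545.
At q = 312: demand price = 128.6 − 0.035·312 = 117.68; supply price = 84.5 + 0.042·312 = 97.604.
Δq = 572.7273 − 312 = 260.7273; wedge = 117.68 − 97.604 = 20.076.
DWL = ½ × 260.7273 × 20.076 = 2617.18.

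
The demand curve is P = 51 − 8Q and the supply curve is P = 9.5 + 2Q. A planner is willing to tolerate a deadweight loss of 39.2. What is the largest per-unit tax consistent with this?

28

Competitive equilibrium: 51 − 8Q = 9.5 + 2Q → Q* = 4.15, P* = 17.8.
A tax t gives ΔQ = t/10 and wedge t, so DWL = t²/20.
t²/20 = 39.2 → t² = 784 → t = 28.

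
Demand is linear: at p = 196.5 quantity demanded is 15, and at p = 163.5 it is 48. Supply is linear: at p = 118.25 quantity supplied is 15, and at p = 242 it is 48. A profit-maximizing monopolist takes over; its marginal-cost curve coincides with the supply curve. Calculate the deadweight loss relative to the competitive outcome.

Demand slope = (163.5 − 196.5)/(48 − 15) = −1, so p = 211.5 − q.
Supply slope = (242 − 118.25)/(48 − 15) = 3.75, so p = 62 + 3.75q.
Competitive equilibrium: 211.5 − q = 62 + 3.75q → q* = 31.4737, p* = 180.0263.
Marginal revenue: MR = 211.5 − 2q. Set MR = MC: 211.5 − 2q = 62 + 3.75q → q_m = 26.
Price p_m = 211.5 − 1·26 = 185.5; MC(q_m) = 62 + 3.75·26 = 159.5.
Competitive q* = 31.4737, so Δq = 5.4737; wedge = 185.5 − 159.5 = 26.
DWL = ½ × 5.4737 × 26 = 71.16.

71.16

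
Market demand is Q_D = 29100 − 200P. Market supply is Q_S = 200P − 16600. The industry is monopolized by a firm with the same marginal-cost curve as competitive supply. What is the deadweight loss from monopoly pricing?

21701.39

In inverse form: demand P = 145.5 − 0.005Q, supply P = 83 + 0.005Q.
Competitive equilibrium: 145.5 − 0.005Q = 83 + 0.005Q → Q* = 6250, P* = 114.25.
Marginal revenue: MR = 145.5 − 0.01Q. Set MR = MC: 145.5 − 0.01Q = 83 + 0.005Q → Q_m = 4166.666667.
Price P_m = 145.5 − 0.005·4166.666667 = 124.666667; MC(Q_m) = 83 + 0.005·4166.666667 = 103.833333.
Competitive Q* = 6250, so ΔQ = 2083.333333; wedge = 124.666667 − 103.833333 = 20.833334.
Welfare loss = ½ × 2083.333333 × 20.833334 = 21701.39.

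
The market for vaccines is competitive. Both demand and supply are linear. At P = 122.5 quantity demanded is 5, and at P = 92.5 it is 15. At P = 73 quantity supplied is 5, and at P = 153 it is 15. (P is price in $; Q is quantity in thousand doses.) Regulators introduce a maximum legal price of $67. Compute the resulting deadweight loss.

Demand slope = (92.5 − 122.5)/(15 − 5) = −3, so P = 137.5 − 3Q.
Supply slope = (153 − 73)/(15 − 5) = 8, so P = 33 + 8Q.
Competitive equilibrium: 137.5 − 3Q = 33 + 8Q → Q* = 9.5, P* = 109.
At the ceiling P = 67, quantity supplied = (67 − 33)/8 = 4.25.
Willingness to pay at Q' = 4.25: 137.5 − 3·4.25 = 124.75.
ΔQ = 9.5 − 4.25 = 5.25; wedge = 124.75 − 67 = 57.75.
The triangle = ½ × 5.25 × 57.75 = $151.59 thousand.

$151.59 thousand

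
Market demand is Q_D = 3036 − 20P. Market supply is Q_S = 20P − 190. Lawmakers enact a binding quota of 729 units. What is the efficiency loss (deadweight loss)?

24081.80

In inverse form: demand P = 151.8 − 0.05Q, supply P = 9.5 + 0.05Q.
Competitive equilibrium: 151.8 − 0.05Q = 9.5 + 0.05Q → Q* = 1423, P* = 80.65.
At Q = 729: demand price = 151.8 − 0.05·729 = 115.35; supply price = 9.5 + 0.05·729 = 45.95.
ΔQ = 1423 − 729 = 694; wedge = 115.35 − 45.95 = 69.4.
Welfare loss = ½ × 694 × 69.4 = 24081.80.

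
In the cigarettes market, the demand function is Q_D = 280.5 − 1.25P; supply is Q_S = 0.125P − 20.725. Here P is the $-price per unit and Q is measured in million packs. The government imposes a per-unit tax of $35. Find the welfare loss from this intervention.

$69.60 million

In inverse form: demand P = 224.4 − 0.8Q, supply P = 165.8 + 8Q.
Competitive equilibrium: 224.4 − 0.8Q = 165.8 + 8Q → Q* = 6.6591, P* = 219.0727.
With the tax, the buyer price exceeds the seller price by 35: (224.4 − 0.8Q) − (165.8 + 8Q) = 35 → Q' = 2.6818.
ΔQ = 6.6591 − 2.6818 = 3.9773; the wedge equals the tax, 35.
Deadweight loss = ½ × 3.9773 × 35 = $69.60 million.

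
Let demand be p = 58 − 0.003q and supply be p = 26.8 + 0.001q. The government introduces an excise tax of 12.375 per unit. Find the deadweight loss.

19142.58

Competitive equilibrium: 58 − 0.003q = 26.8 + 0.001q → q* = 7800, p* = 34.6.
With the tax, the buyer price exceeds the seller price by 12.375: (58 − 0.003q) − (26.8 + 0.001q) = 12.375 → q' = 4706.25.
Δq = 7800 − 4706.25 = 3093.75; the wedge equals the tax, 12.375.
The triangle = ½ × 3093.75 × 12.375 = 19142.58.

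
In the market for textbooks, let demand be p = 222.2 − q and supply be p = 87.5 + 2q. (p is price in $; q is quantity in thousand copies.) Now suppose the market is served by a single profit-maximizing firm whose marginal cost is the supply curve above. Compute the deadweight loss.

$189 thousand

Competitive equilibrium: 222.2 − q = 87.5 + 2q → q* = 44.9, p* = 177.3.
Marginal revenue: MR = 222.2 − 2q. Set MR = MC: 222.2 − 2q = 87.5 + 2q → q_m = 33.675.
Price p_m = 222.2 − 1·33.675 = 188.525; MC(q_m) = 87.5 + 2·33.675 = 154.85.
Competitive q* = 44.9, so Δq = 11.225; wedge = 188.525 − 154.85 = 33.675.
Deadweight loss = ½ × 11.225 × 33.675 = $189 thousand.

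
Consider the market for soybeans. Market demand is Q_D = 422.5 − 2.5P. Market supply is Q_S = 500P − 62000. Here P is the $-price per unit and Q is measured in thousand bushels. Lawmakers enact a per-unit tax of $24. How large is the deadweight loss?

In inverse form: demand P = 169 − 0.4Q, supply P = 124 + 0.002Q.
Competitive equilibrium: 169 − 0.4Q = 124 + 0.002Q → Q* = 111.9403, P* = 124.2239.
With the tax, the buyer price exceeds the seller price by 24: (169 − 0.4Q) − (124 + 0.002Q) = 24 → Q' = 52.2388.
ΔQ = 111.9403 − 52.2388 = 59.7015; the wedge equals the tax, 24.
Welfare loss = ½ × 59.7015 × 24 = $716.42 thousand.

$716.42 thousand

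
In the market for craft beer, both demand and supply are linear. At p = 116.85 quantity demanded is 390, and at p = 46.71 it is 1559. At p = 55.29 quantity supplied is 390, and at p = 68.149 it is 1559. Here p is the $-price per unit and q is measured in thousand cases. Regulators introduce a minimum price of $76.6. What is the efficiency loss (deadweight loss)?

$1366.68 thousand

Demand slope = (46.71 − 116.85)/(1559 − 390) = −0.06, so p = 140.25 − 0.06q.
Supply slope = (68.149 − 55.29)/(1559 − 390) = 0.011, so p = 51 + 0.011q.
Competitive equilibrium: 140.25 − 0.06q = 51 + 0.011q → q* = 1257.04225, p* = 64.82746.
At the floor p = 76.6, quantity demanded = (140.25 − 76.6)/0.06 = 1060.83333.
Sellers' marginal cost at q' = 1060.83333: 51 + 0.011·1060.83333 = 62.66917.
Δq = 1257.04225 − 1060.83333 = 196.20892; wedge = 76.6 − 62.66917 = 13.93083.
DWL = ½ × 196.20892 × 13.93083 = $1366.68 thousand.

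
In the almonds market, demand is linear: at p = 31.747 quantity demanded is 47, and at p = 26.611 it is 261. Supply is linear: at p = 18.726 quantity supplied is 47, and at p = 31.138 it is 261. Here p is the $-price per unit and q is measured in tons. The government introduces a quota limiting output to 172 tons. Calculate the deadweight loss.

Demand slope = (26.611 − 31.747)/(261 − 47) = −0.024, so p = 32.875 − 0.024q.
Supply slope = (31.138 − 18.726)/(261 − 47) = 0.058, so p = 16 + 0.058q.
Competitive equilibrium: 32.875 − 0.024q = 16 + 0.058q → q* = 205.7927, p* = 27.936.
At q = 172: demand price = 32.875 − 0.024·172 = 28.747; supply price = 16 + 0.058·172 = 25.976.
Δq = 205.7927 − 172 = 33.7927; wedge = 28.747 − 25.976 = 2.771.
Welfare loss = ½ × 33.7927 × 2.771 = $46.82.

$46.82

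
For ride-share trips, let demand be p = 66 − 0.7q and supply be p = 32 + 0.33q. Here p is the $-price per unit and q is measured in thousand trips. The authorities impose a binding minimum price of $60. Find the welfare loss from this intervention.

Competitive equilibrium: 66 − 0.7q = 32 + 0.33q → q* = 33.0097, p* = 42.8932.
At the floor p = 60, quantity demanded = (66 − 60)/0.7 = 8.5714.
Sellers' marginal cost at q' = 8.5714: 32 + 0.33·8.5714 = 34.8286.
Δq = 33.0097 − 8.5714 = 24.4383; wedge = 60 − 34.8286 = 25.1714.
Welfare loss = ½ × 24.4383 × 25.1714 = $307.57 thousand.

$307.57 thousand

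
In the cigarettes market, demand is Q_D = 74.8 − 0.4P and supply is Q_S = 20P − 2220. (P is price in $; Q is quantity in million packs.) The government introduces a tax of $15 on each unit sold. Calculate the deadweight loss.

$44.12 million

In inverse form: demand P = 187 − 2.5Q, supply P = 111 + 0.05Q.
Competitive equilibrium: 187 − 2.5Q = 111 + 0.05Q → Q* = 29.8039, P* = 112.4902.
With the tax, the buyer price exceeds the seller price by 15: (187 − 2.5Q) − (111 + 0.05Q) = 15 → Q' = 23.9216.
ΔQ = 29.8039 − 23.9216 = 5.8823; the wedge equals the tax, 15.
DWL = ½ × 5.8823 × 15 = $44.12 million.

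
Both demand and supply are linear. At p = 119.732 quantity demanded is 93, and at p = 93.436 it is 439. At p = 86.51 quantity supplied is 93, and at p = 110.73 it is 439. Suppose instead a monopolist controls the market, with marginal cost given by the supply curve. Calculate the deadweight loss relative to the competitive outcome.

879.08

Demand slope = (93.436 − 119.732)/(439 − 93) = −0.076, so p = 126.8 − 0.076q.
Supply slope = (110.73 − 86.51)/(439 − 93) = 0.07, so p = 80 + 0.07q.
Competitive equilibrium: 126.8 − 0.076q = 80 + 0.07q → q* = 320.5479, p* = 102.4384.
Marginal revenue: MR = 126.8 − 0.152q. Set MR = MC: 126.8 − 0.152q = 80 + 0.07q → q_m = 210.8108.
Price p_m = 126.8 − 0.076·210.8108 = 110.7784; MC(q_m) = 80 + 0.07·210.8108 = 94.7568.
Competitive q* = 320.5479, so Δq = 109.7371; wedge = 110.7784 − 94.7568 = 16.0216.
Welfare loss = ½ × 109.7371 × 16.0216 = 879.08.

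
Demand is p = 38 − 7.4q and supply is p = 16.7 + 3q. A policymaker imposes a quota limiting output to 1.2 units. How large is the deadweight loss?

3.74

Competitive equilibrium: 38 − 7.4q = 16.7 + 3q → q* = 2.0481, p* = 22.8442.
At q = 1.2: demand price = 38 − 7.4·1.2 = 29.12; supply price = 16.7 + 3·1.2 = 20.3.
Δq = 2.0481 − 1.2 = 0.8481; wedge = 29.12 − 20.3 = 8.82.
Deadweight loss = ½ × 0.8481 × 8.82 = 3.74.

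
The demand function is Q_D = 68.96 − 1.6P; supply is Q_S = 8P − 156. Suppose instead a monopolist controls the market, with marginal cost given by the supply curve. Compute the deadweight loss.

In inverse form: demand P = 43.1 − 0.625Q, supply P = 19.5 + 0.125Q.
Competitive equilibrium: 43.1 − 0.625Q = 19.5 + 0.125Q → Q* = 31.4667, P* = 23.4333.
Marginal revenue: MR = 43.1 − 1.25Q. Set MR = MC: 43.1 − 1.25Q = 19.5 + 0.125Q → Q_m = 17.1636.
Price P_m = 43.1 − 0.625·17.1636 = 32.3728; MC(Q_m) = 19.5 + 0.125·17.1636 = 21.6455.
Competitive Q* = 31.4667, so ΔQ = 14.3031; wedge = 32.3728 − 21.6455 = 10.7273.
DWL = ½ × 14.3031 × 10.7273 = 76.72.

76.72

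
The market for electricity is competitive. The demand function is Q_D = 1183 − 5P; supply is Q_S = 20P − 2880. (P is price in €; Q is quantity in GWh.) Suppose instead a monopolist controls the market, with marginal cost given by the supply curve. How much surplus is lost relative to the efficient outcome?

€3387.56

In inverse form: demand P = 236.6 − 0.2Q, supply P = 144 + 0.05Q.
Competitive equilibrium: 236.6 − 0.2Q = 144 + 0.05Q → Q* = 370.4, P* = 162.52.
Marginal revenue: MR = 236.6 − 0.4Q. Set MR = MC: 236.6 − 0.4Q = 144 + 0.05Q → Q_m = 205.77778.
Price P_m = 236.6 − 0.2·205.77778 = 195.44444; MC(Q_m) = 144 + 0.05·205.77778 = 154.28889.
Competitive Q* = 370.4, so ΔQ = 164.62222; wedge = 195.44444 − 154.28889 = 41.15555.
Deadweight loss = ½ × 164.62222 × 41.15555 = €3387.56.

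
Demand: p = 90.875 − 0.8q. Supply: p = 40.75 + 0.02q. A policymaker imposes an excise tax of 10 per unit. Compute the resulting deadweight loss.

Competitive equilibrium: 90.875 − 0.8q = 40.75 + 0.02q → q* = 61.128, p* = 41.9726.
With the tax, the buyer price exceeds the seller price by 10: (90.875 − 0.8q) − (40.75 + 0.02q) = 10 → q' = 48.9329.
Δq = 61.128 − 48.9329 = 12.1951; the wedge equals the tax, 10.
Welfare loss = ½ × 12.1951 × 10 = 60.98.

60.98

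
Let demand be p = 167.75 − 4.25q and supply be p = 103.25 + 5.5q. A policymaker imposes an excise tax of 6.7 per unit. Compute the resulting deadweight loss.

Competitive equilibrium: 167.75 − 4.25q = 103.25 + 5.5q → q* = 6.6154, p* = 139.6346.
With the tax, the buyer price exceeds the seller price by 6.7: (167.75 − 4.25q) − (103.25 + 5.5q) = 6.7 → q' = 5.9282.
Δq = 6.6154 − 5.9282 = 0.6872; the wedge equals the tax, 6.7.
Welfare loss = ½ × 0.6872 × 6.7 = 2.30.

2.30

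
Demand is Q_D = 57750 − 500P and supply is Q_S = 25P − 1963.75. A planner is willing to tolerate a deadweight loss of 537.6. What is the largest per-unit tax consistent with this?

6.72

In inverse form: demand P = 115.5 − 0.002Q, supply P = 78.55 + 0.04Q.
Competitive equilibrium: 115.5 − 0.002Q = 78.55 + 0.04Q → Q* = 879.7619, P* = 113.7405.
A tax t gives ΔQ = t/0.042 and wedge t, so DWL = t²/0.084.
t²/0.084 = 537.6 → t² = 45.1584 → t = 6.72.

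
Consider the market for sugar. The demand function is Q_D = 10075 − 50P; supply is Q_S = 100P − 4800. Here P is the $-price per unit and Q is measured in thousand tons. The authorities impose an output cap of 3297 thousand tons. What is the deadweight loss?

$49667.80 thousand

In inverse form: demand P = 201.5 − 0.02Q, supply P = 48 + 0.01Q.
Competitive equilibrium: 201.5 − 0.02Q = 48 + 0.01Q → Q* = 5116.6667, P* = 99.1667.
At Q = 3297: demand price = 201.5 − 0.02·3297 = 135.56; supply price = 48 + 0.01·3297 = 80.97.
ΔQ = 5116.6667 − 3297 = 1819.6667; wedge = 135.56 − 80.97 = 54.59.
The triangle = ½ × 1819.6667 × 54.59 = $49667.80 thousand.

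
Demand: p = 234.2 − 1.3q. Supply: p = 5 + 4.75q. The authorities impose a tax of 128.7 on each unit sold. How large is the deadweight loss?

1368.90

Competitive equilibrium: 234.2 − 1.3q = 5 + 4.75q → q* = 37.8843, p* = 184.9504.
With the tax, the buyer price exceeds the seller price by 128.7: (234.2 − 1.3q) − (5 + 4.75q) = 128.7 → q' = 16.6116.
Δq = 37.8843 − 16.6116 = 21.2727; the wedge equals the tax, 128.7.
The triangle = ½ × 21.2727 × 128.7 = 1368.90.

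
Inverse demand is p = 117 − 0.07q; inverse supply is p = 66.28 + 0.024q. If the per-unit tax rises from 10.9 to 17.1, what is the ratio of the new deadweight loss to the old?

Competitive equilibrium: 117 − 0.07q = 66.28 + 0.024q → q* = 539.5745, p* = 79.2298.
For a per-unit tax t: Δq = t/0.094, so DWL = ½·t·(t/0.094) = t²/0.188.
At t = 10.9: DWL = 631.968. At t = 17.1: DWL = 1555.372.
Ratio = (17.1/10.9)² = 2.461.

2.461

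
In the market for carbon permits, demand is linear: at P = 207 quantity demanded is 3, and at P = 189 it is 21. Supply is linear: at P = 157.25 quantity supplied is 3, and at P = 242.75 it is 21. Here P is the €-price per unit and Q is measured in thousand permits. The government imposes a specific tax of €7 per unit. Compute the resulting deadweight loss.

€4.26 thousand

Demand slope = (189 − 207)/(21 − 3) = −1, so P = 210 − Q.
Supply slope = (242.75 − 157.25)/(21 − 3) = 4.75, so P = 143 + 4.75Q.
Competitive equilibrium: 210 − Q = 143 + 4.75Q → Q* = 11.6522, P* = 198.3478.
With the tax, the buyer price exceeds the seller price by 7: (210 − Q) − (143 + 4.75Q) = 7 → Q' = 10.4348.
ΔQ = 11.6522 − 10.4348 = 1.2174; the wedge equals the tax, 7.
Welfare loss = ½ × 1.2174 × 7 = €4.26 thousand.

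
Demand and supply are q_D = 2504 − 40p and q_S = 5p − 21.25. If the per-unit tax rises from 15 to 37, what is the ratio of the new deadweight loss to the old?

In inverse form: demand p = 62.6 − 0.025q, supply p = 4.25 + 0.2q.
Competitive equilibrium: 62.6 − 0.025q = 4.25 + 0.2q → q* = 259.3333, p* = 56.1167.
For a per-unit tax t: Δq = t/0.225, so DWL = ½·t·(t/0.225) = t²/0.45.
At t = 15: DWL = 500. At t = 37: DWL = 3042.222.
Ratio = (37/15)² = 6.084.

6.084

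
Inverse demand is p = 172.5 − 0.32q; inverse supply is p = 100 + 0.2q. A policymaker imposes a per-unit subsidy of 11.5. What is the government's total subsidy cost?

1857.69

Competitive equilibrium: 172.5 − 0.32q = 100 + 0.2q → q* = 139.4231, p* = 127.8846.
The subsidy lowers effective supply by 11.5: p = 88.5 + 0.2q.
New quantity: 172.5 − 0.32q = 88.5 + 0.2q → q' = 161.5385.
Total subsidy cost = 11.5 × 161.5385 = 1857.69.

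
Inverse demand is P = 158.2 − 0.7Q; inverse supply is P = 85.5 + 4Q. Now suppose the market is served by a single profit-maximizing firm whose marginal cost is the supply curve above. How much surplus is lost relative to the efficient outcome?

9.45

Competitive equilibrium: 158.2 − 0.7Q = 85.5 + 4Q → Q* = 15.4681, P* = 147.3723.
Marginal revenue: MR = 158.2 − 1.4Q. Set MR = MC: 158.2 − 1.4Q = 85.5 + 4Q → Q_m = 13.463.
Price P_m = 158.2 − 0.7·13.463 = 148.7759; MC(Q_m) = 85.5 + 4·13.463 = 139.352.
Competitive Q* = 15.4681, so ΔQ = 2.0051; wedge = 148.7759 − 139.352 = 9.4239.
The triangle = ½ × 2.0051 × 9.4239 = 9.45.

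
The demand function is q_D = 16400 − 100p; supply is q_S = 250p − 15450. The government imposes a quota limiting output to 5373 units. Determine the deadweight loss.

In inverse form: demand p = 164 − 0.01q, supply p = 61.8 + 0.004q.
Competitive equilibrium: 164 − 0.01q = 61.8 + 0.004q → q* = 7300, p* = 91.
At q = 5373: demand price = 164 − 0.01·5373 = 110.27; supply price = 61.8 + 0.004·5373 = 83.292.
Δq = 7300 − 5373 = 1927; wedge = 110.27 − 83.292 = 26.978.
The triangle = ½ × 1927 × 26.978 = 25993.303.

25993.303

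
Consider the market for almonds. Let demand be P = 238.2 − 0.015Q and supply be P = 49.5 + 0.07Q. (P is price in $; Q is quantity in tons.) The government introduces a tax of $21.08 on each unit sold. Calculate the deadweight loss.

Competitive equilibrium: 238.2 − 0.015Q = 49.5 + 0.07Q → Q* = 2220, P* = 204.9.
With the tax, the buyer price exceeds the seller price by 21.08: (238.2 − 0.015Q) − (49.5 + 0.07Q) = 21.08 → Q' = 1972.
ΔQ = 2220 − 1972 = 248; the wedge equals the tax, 21.08.
DWL = ½ × 248 × 21.08 = $2613.92.

$2613.92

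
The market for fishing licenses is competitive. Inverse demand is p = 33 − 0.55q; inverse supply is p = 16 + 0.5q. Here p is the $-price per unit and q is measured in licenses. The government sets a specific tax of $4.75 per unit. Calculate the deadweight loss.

$10.74

Competitive equilibrium: 33 − 0.55q = 16 + 0.5q → q* = 16.1905, p* = 24.0952.
With the tax, the buyer price exceeds the seller price by 4.75: (33 − 0.55q) − (16 + 0.5q) = 4.75 → q' = 11.6667.
Δq = 16.1905 − 11.6667 = 4.5238; the wedge equals the tax, 4.75.
Deadweight loss = ½ × 4.5238 × 4.75 = $10.74.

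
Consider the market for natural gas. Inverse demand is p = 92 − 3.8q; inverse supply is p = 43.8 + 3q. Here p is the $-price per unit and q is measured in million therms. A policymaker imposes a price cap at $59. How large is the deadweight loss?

$13.89 million

Competitive equilibrium: 92 − 3.8q = 43.8 + 3q → q* = 7.0882, p* = 65.0647.
At the ceiling p = 59, quantity supplied = (59 − 43.8)/3 = 5.0667.
Willingness to pay at q' = 5.0667: 92 − 3.8·5.0667 = 72.7465.
Δq = 7.0882 − 5.0667 = 2.0215; wedge = 72.7465 − 59 = 13.7465.
Welfare loss = ½ × 2.0215 × 13.7465 = $13.89 million.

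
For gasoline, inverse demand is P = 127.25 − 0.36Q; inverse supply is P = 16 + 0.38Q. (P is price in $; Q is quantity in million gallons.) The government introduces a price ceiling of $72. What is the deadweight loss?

Competitive equilibrium: 127.25 − 0.36Q = 16 + 0.38Q → Q* = 150.3378, P* = 73.1284.
At the ceiling P = 72, quantity supplied = (72 − 16)/0.38 = 147.3684.
Willingness to pay at Q' = 147.3684: 127.25 − 0.36·147.3684 = 74.1974.
ΔQ = 150.3378 − 147.3684 = 2.9694; wedge = 74.1974 − 72 = 2.1974.
Deadweight loss = ½ × 2.9694 × 2.1974 = $3.26 million.

$3.26 million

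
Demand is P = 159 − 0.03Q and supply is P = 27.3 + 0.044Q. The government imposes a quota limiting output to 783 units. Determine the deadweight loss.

Competitive equilibrium: 159 − 0.03Q = 27.3 + 0.044Q → Q* = 1779.72973, P* = 105.60811.
At Q = 783: demand price = 159 − 0.03·783 = 135.51; supply price = 27.3 + 0.044·783 = 61.752.
ΔQ = 1779.72973 − 783 = 996.72973; wedge = 135.51 − 61.752 = 73.758.
The triangle = ½ × 996.72973 × 73.758 = 36758.40.

36758.40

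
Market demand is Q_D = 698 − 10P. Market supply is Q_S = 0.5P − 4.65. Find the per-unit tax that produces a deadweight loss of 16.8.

In inverse form: demand P = 69.8 − 0.1Q, supply P = 9.3 + 2Q.
Competitive equilibrium: 69.8 − 0.1Q = 9.3 + 2Q → Q* = 28.8095, P* = 66.919.
A tax t gives ΔQ = t/2.1 and wedge t, so DWL = t²/4.2.
t²/4.2 = 16.8 → t² = 70.56 → t = 8.4.

8.4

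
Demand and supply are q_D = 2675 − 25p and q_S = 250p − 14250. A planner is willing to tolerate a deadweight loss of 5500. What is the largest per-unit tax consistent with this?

In inverse form: demand p = 107 − 0.04q, supply p = 57 + 0.004q.
Competitive equilibrium: 107 − 0.04q = 57 + 0.004q → q* = 1136.3636, p* = 61.5455.
A tax t gives Δq = t/0.044 and wedge t, so DWL = t²/0.088.
t²/0.088 = 5500 → t² = 484 → t = 22.

22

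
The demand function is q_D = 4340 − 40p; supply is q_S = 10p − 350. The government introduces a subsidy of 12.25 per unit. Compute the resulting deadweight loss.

In inverse form: demand p = 108.5 − 0.025q, supply p = 35 + 0.1q.
Competitive equilibrium: 108.5 − 0.025q = 35 + 0.1q → q* = 588, p* = 93.8.
The subsidy lowers effective supply by 12.25: p = 22.75 + 0.1q.
New quantity: 108.5 − 0.025q = 22.75 + 0.1q → q' = 686.
Overproduction Δq = 686 − 588 = 98; wedge = subsidy = 12.25.
The triangle = ½ × 98 × 12.25 = 600.25.

600.25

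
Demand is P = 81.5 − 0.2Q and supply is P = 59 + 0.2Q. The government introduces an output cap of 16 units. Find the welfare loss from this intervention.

Competitive equilibrium: 81.5 − 0.2Q = 59 + 0.2Q → Q* = 56.25, P* = 70.25.
At Q = 16: demand price = 81.5 − 0.2·16 = 78.3; supply price = 59 + 0.2·16 = 62.2.
ΔQ = 56.25 − 16 = 40.25; wedge = 78.3 − 62.2 = 16.1.
Deadweight loss = ½ × 40.25 × 16.1 = 324.01.

324.01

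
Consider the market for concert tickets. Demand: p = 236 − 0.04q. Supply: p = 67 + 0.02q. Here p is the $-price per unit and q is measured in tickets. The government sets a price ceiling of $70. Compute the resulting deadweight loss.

Competitive equilibrium: 236 − 0.04q = 67 + 0.02q → q* = 2816.66667, p* = 123.33333.
At the ceiling p = 70, quantity supplied = (70 − 67)/0.02 = 150.
Willingness to pay at q' = 150: 236 − 0.04·150 = 230.
Δq = 2816.66667 − 150 = 2666.66667; wedge = 230 − 70 = 160.
Deadweight loss = ½ × 2666.66667 × 160 = $213333.33.

$213333.33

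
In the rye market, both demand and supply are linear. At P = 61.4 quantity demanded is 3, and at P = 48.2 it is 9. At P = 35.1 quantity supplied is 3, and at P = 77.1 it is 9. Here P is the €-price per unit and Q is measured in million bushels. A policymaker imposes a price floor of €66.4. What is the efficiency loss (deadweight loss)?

Demand slope = (48.2 − 61.4)/(9 − 3) = −2.2, so P = 68 − 2.2Q.
Supply slope = (77.1 − 35.1)/(9 − 3) = 7, so P = 14.1 + 7Q.
Competitive equilibrium: 68 − 2.2Q = 14.1 + 7Q → Q* = 5.8587, P* = 55.1109.
At the floor P = 66.4, quantity demanded = (68 − 66.4)/2.2 = 0.7273.
Sellers' marginal cost at Q' = 0.7273: 14.1 + 7·0.7273 = 19.1911.
ΔQ = 5.8587 − 0.7273 = 5.1314; wedge = 66.4 − 19.1911 = 47.2089.
DWL = ½ × 5.1314 × 47.2089 = €121.12 million.

€121.12 million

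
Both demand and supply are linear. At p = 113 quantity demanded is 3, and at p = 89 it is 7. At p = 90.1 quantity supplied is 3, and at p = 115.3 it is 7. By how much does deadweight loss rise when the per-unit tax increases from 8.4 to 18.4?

10.89

Demand slope = (89 − 113)/(7 − 3) = −6, so p = 131 − 6q.
Supply slope = (115.3 − 90.1)/(7 − 3) = 6.3, so p = 71.2 + 6.3q.
Competitive equilibrium: 131 − 6q = 71.2 + 6.3q → q* = 4.8618, p* = 101.8293.
For a per-unit tax t: Δq = t/12.3, so DWL = ½·t·(t/12.3) = t²/24.6.
At t = 8.4: DWL = 2.8683. At t = 18.4: DWL = 13.7626.
Increase = 13.7626 − 2.8683 = 10.89.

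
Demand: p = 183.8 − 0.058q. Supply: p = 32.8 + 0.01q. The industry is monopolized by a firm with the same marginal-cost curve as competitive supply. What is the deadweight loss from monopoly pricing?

35524.66

Competitive equilibrium: 183.8 − 0.058q = 32.8 + 0.01q → q* = 2220.588235, p* = 55.005882.
Marginal revenue: MR = 183.8 − 0.116q. Set MR = MC: 183.8 − 0.116q = 32.8 + 0.01q → q_m = 1198.412698.
Price p_m = 183.8 − 0.058·1198.412698 = 114.292064; MC(q_m) = 32.8 + 0.01·1198.412698 = 44.784127.
Competitive q* = 2220.588235, so Δq = 1022.175537; wedge = 114.292064 − 44.784127 = 69.507937.
Welfare loss = ½ × 1022.175537 × 69.507937 = 35524.66.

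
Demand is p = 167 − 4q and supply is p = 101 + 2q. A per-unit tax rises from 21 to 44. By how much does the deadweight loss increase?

124.58

Competitive equilibrium: 167 − 4q = 101 + 2q → q* = 11, p* = 123.
For a per-unit tax t: Δq = t/6, so DWL = ½·t·(t/6) = t²/12.
At t = 21: DWL = 36.75. At t = 44: DWL = 161.333.
Increase = 161.333 − 36.75 = 124.58.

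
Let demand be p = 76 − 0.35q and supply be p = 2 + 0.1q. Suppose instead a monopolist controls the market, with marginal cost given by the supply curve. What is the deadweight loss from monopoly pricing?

Competitive equilibrium: 76 − 0.35q = 2 + 0.1q → q* = 164.4444, p* = 18.4444.
Marginal revenue: MR = 76 − 0.7q. Set MR = MC: 76 − 0.7q = 2 + 0.1q → q_m = 92.5.
Price p_m = 76 − 0.35·92.5 = 43.625; MC(q_m) = 2 + 0.1·92.5 = 11.25.
Competitive q* = 164.4444, so Δq = 71.9444; wedge = 43.625 − 11.25 = 32.375.
Welfare loss = ½ × 71.9444 × 32.375 = 1164.60.

1164.60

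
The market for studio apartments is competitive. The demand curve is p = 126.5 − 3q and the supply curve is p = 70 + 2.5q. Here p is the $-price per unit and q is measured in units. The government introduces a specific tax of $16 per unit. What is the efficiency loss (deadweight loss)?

$23.27

Competitive equilibrium: 126.5 − 3q = 70 + 2.5q → q* = 10.2727, p* = 95.6818.
With the tax, the buyer price exceeds the seller price by 16: (126.5 − 3q) − (70 + 2.5q) = 16 → q' = 7.3636.
Δq = 10.2727 − 7.3636 = 2.9091; the wedge equals the tax, 16.
The triangle = ½ × 2.9091 × 16 = $23.27.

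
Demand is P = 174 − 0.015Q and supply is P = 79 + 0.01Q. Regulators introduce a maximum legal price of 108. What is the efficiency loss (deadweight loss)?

Competitive equilibrium: 174 − 0.015Q = 79 + 0.01Q → Q* = 3800, P* = 117.
At the ceiling P = 108, quantity supplied = (108 − 79)/0.01 = 2900.
Willingness to pay at Q' = 2900: 174 − 0.015·2900 = 130.5.
ΔQ = 3800 − 2900 = 900; wedge = 130.5 − 108 = 22.5.
The triangle = ½ × 900 × 22.5 = 10125.

10125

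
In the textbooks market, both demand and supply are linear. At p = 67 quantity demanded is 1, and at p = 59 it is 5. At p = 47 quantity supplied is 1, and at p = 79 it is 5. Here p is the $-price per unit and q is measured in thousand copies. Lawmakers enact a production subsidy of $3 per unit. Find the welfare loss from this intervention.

Demand slope = (59 − 67)/(5 − 1) = −2, so p = 69 − 2q.
Supply slope = (79 − 47)/(5 − 1) = 8, so p = 39 + 8q.
Competitive equilibrium: 69 − 2q = 39 + 8q → q* = 3, p* = 63.
The subsidy lowers effective supply by 3: p = 36 + 8q.
New quantity: 69 − 2q = 36 + 8q → q' = 3.3.
Overproduction Δq = 3.3 − 3 = 0.3; wedge = subsidy = 3.
Welfare loss = ½ × 0.3 × 3 = $0.45 thousand.

$0.45 thousand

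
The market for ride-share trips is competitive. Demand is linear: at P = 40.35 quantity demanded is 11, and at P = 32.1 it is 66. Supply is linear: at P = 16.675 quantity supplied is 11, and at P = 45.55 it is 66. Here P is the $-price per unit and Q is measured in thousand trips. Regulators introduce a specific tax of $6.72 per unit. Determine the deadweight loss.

Demand slope = (32.1 − 40.35)/(66 − 11) = −0.15, so P = 42 − 0.15Q.
Supply slope = (45.55 − 16.675)/(66 − 11) = 0.525, so P = 10.9 + 0.525Q.
Competitive equilibrium: 42 − 0.15Q = 10.9 + 0.525Q → Q* = 46.0741, P* = 35.0889.
With the tax, the buyer price exceeds the seller price by 6.72: (42 − 0.15Q) − (10.9 + 0.525Q) = 6.72 → Q' = 36.1185.
ΔQ = 46.0741 − 36.1185 = 9.9556; the wedge equals the tax, 6.72.
Deadweight loss = ½ × 9.9556 × 6.72 = $33.45 thousand.

$33.45 thousand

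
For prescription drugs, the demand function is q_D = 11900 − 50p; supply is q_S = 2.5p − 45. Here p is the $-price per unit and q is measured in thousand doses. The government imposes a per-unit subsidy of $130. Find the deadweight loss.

In inverse form: demand p = 238 − 0.02q, supply p = 18 + 0.4q.
Competitive equilibrium: 238 − 0.02q = 18 + 0.4q → q* = 523.8095, p* = 227.5238.
The subsidy lowers effective supply by 130: p = 0.4q − 112.
New quantity: 238 − 0.02q = 0.4q − 112 → q' = 833.3333.
Overproduction Δq = 833.3333 − 523.8095 = 309.5238; wedge = subsidy = 130.
DWL = ½ × 309.5238 × 130 = $20119.05 thousand.

$20119.05 thousand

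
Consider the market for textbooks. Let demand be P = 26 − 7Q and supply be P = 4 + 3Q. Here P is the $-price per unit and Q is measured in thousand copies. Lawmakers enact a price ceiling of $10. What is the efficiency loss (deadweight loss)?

$0.20 thousand

Competitive equilibrium: 26 − 7Q = 4 + 3Q → Q* = 2.2, P* = 10.6.
At the ceiling P = 10, quantity supplied = (10 − 4)/3 = 2.
Willingness to pay at Q' = 2: 26 − 7·2 = 12.
ΔQ = 2.2 − 2 = 0.2; wedge = 12 − 10 = 2.
Welfare loss = ½ × 0.2 × 2 = $0.20 thousand.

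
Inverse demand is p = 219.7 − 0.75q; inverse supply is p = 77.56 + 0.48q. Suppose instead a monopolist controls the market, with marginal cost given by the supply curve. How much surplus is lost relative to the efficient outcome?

Competitive equilibrium: 219.7 − 0.75q = 77.56 + 0.48q → q* = 115.561, p* = 133.0293.
Marginal revenue: MR = 219.7 − 1.5q. Set MR = MC: 219.7 − 1.5q = 77.56 + 0.48q → q_m = 71.7879.
Price p_m = 219.7 − 0.75·71.7879 = 165.8591; MC(q_m) = 77.56 + 0.48·71.7879 = 112.0182.
Competitive q* = 115.561, so Δq = 43.7731; wedge = 165.8591 − 112.0182 = 53.8409.
Deadweight loss = ½ × 43.7731 × 53.8409 = 1178.39.

1178.39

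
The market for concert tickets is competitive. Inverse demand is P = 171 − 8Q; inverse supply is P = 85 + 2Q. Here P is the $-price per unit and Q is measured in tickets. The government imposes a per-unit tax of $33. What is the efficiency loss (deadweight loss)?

Competitive equilibrium: 171 − 8Q = 85 + 2Q → Q* = 8.6, P* = 102.2.
With the tax, the buyer price exceeds the seller price by 33: (171 − 8Q) − (85 + 2Q) = 33 → Q' = 5.3.
ΔQ = 8.6 − 5.3 = 3.3; the wedge equals the tax, 33.
The triangle = ½ × 3.3 × 33 = $54.45.

$54.45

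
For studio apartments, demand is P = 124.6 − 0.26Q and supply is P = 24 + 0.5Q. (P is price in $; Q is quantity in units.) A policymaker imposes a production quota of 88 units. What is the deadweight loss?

$748.05

Competitive equilibrium: 124.6 − 0.26Q = 24 + 0.5Q → Q* = 132.3684, P* = 90.1842.
At Q = 88: demand price = 124.6 − 0.26·88 = 101.72; supply price = 24 + 0.5·88 = 68.
ΔQ = 132.3684 − 88 = 44.3684; wedge = 101.72 − 68 = 33.72.
Deadweight loss = ½ × 44.3684 × 33.72 = $748.05.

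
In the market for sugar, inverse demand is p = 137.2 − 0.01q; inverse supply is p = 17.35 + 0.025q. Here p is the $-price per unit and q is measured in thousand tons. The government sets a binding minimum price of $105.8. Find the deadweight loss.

Competitive equilibrium: 137.2 − 0.01q = 17.35 + 0.025q → q* = 3424.2857, p* = 102.9571.
At the floor p = 105.8, quantity demanded = (137.2 − 105.8)/0.01 = 3140.
Sellers' marginal cost at q' = 3140: 17.35 + 0.025·3140 = 95.85.
Δq = 3424.2857 − 3140 = 284.2857; wedge = 105.8 − 95.85 = 9.95.
Deadweight loss = ½ × 284.2857 × 9.95 = $1414.32 thousand.

$1414.32 thousand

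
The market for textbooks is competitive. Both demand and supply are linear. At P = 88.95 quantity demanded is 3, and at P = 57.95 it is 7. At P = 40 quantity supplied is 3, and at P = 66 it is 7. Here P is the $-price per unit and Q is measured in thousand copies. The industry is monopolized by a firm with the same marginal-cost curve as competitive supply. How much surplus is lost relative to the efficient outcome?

Demand slope = (57.95 − 88.95)/(7 − 3) = −7.75, so P = 112.2 − 7.75Q.
Supply slope = (66 − 40)/(7 − 3) = 6.5, so P = 20.5 + 6.5Q.
Competitive equilibrium: 112.2 − 7.75Q = 20.5 + 6.5Q → Q* = 6.4351, P* = 62.3281.
Marginal revenue: MR = 112.2 − 15.5Q. Set MR = MC: 112.2 − 15.5Q = 20.5 + 6.5Q → Q_m = 4.1682.
Price P_m = 112.2 − 7.75·4.1682 = 79.8965; MC(Q_m) = 20.5 + 6.5·4.1682 = 47.5933.
Competitive Q* = 6.4351, so ΔQ = 2.2669; wedge = 79.8965 − 47.5933 = 32.3032.
DWL = ½ × 2.2669 × 32.3032 = $36.61 thousand.

$36.61 thousand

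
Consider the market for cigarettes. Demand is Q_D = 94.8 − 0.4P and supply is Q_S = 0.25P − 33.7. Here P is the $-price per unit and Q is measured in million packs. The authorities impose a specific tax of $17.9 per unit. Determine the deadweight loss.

$24.65 million

In inverse form: demand P = 237 − 2.5Q, supply P = 134.8 + 4Q.
Competitive equilibrium: 237 − 2.5Q = 134.8 + 4Q → Q* = 15.7231, P* = 197.6923.
With the tax, the buyer price exceeds the seller price by 17.9: (237 − 2.5Q) − (134.8 + 4Q) = 17.9 → Q' = 12.9692.
ΔQ = 15.7231 − 12.9692 = 2.7539; the wedge equals the tax, 17.9.
The triangle = ½ × 2.7539 × 17.9 = $24.65 million.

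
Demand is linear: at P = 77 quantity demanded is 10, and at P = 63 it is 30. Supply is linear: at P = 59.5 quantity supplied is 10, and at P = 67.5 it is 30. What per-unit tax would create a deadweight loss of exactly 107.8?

15.4

Demand slope = (63 − 77)/(30 − 10) = −0.7, so P = 84 − 0.7Q.
Supply slope = (67.5 − 59.5)/(30 − 10) = 0.4, so P = 55.5 + 0.4Q.
Competitive equilibrium: 84 − 0.7Q = 55.5 + 0.4Q → Q* = 25.9091, P* = 65.8636.
A tax t gives ΔQ = t/1.1 and wedge t, so DWL = t²/2.2.
t²/2.2 = 107.8 → t² = 237.16 → t = 15.4.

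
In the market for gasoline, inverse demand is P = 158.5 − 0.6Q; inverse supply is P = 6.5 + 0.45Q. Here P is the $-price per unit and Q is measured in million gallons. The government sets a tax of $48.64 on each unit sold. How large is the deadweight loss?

$1126.60 million

Competitive equilibrium: 158.5 − 0.6Q = 6.5 + 0.45Q → Q* = 144.761905, P* = 71.642857.
With the tax, the buyer price exceeds the seller price by 48.64: (158.5 − 0.6Q) − (6.5 + 0.45Q) = 48.64 → Q' = 98.438095.
ΔQ = 144.761905 − 98.438095 = 46.32381; the wedge equals the tax, 48.64.
Deadweight loss = ½ × 46.32381 × 48.64 = $1126.60 million.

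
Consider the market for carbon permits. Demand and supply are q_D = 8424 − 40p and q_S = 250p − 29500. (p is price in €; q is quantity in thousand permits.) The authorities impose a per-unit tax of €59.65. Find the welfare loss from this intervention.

In inverse form: demand p = 210.6 − 0.025q, supply p = 118 + 0.004q.
Competitive equilibrium: 210.6 − 0.025q = 118 + 0.004q → q* = 3193.1034, p* = 130.7724.
With the tax, the buyer price exceeds the seller price by 59.65: (210.6 − 0.025q) − (118 + 0.004q) = 59.65 → q' = 1136.2069.
Δq = 3193.1034 − 1136.2069 = 2056.8965; the wedge equals the tax, 59.65.
Welfare loss = ½ × 2056.8965 × 59.65 = €61346.94 thousand.

€61346.94 thousand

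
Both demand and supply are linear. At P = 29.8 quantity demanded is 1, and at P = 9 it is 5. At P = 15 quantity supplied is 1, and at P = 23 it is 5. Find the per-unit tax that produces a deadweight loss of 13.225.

13.8

Demand slope = (9 − 29.8)/(5 − 1) = −5.2, so P = 35 − 5.2Q.
Supply slope = (23 − 15)/(5 − 1) = 2, so P = 13 + 2Q.
Competitive equilibrium: 35 − 5.2Q = 13 + 2Q → Q* = 3.0556, P* = 19.1111.
A tax t gives ΔQ = t/7.2 and wedge t, so DWL = t²/14.4.
t²/14.4 = 13.225 → t² = 190.44 → t = 13.8.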